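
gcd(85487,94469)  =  1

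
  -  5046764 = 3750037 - 8796801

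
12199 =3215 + 8984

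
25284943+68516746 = 93801689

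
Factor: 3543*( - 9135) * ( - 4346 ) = 140659615530 = 2^1*3^3*5^1*7^1*29^1*41^1*53^1*1181^1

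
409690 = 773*530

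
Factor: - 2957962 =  - 2^1*7^1*211283^1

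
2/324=1/162 = 0.01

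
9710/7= 1387+ 1/7=1387.14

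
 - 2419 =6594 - 9013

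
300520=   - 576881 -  - 877401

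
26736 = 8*3342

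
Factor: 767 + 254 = 1021^1  =  1021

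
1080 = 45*24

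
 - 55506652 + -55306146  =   - 110812798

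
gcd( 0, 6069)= 6069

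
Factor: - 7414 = -2^1*11^1*337^1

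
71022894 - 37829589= 33193305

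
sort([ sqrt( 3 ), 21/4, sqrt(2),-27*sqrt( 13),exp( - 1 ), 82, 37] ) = [ - 27*sqrt(13 ),exp( - 1 ), sqrt ( 2), sqrt(3),  21/4, 37,82 ]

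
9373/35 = 1339/5 = 267.80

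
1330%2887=1330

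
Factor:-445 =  - 5^1*89^1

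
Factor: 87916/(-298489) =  - 124/421 = -2^2*31^1*421^ (- 1) 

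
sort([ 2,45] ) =[ 2, 45]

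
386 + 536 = 922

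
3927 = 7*561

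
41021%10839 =8504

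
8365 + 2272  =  10637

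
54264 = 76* 714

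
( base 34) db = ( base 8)705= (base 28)g5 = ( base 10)453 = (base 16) 1c5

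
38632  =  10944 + 27688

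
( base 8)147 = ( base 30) 3D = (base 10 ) 103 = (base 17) 61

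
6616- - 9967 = 16583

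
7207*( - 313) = - 2255791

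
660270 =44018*15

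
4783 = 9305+-4522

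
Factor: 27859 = 13^1*2143^1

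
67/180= 67/180  =  0.37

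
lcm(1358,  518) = 50246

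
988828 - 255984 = 732844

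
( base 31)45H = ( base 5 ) 112031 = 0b111110110000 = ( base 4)332300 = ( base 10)4016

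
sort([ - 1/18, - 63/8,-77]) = [ - 77,- 63/8,-1/18 ]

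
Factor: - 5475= - 3^1*5^2*73^1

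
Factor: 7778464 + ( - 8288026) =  - 509562 = - 2^1 * 3^2*28309^1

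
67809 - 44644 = 23165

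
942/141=314/47  =  6.68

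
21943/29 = 21943/29 = 756.66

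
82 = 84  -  2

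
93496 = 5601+87895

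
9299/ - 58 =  - 9299/58   =  - 160.33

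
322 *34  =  10948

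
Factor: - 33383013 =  - 3^1 * 3301^1*3371^1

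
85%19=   9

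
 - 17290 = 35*( - 494 )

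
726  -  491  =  235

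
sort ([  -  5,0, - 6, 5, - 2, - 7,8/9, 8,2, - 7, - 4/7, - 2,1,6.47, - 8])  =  [ - 8,-7, - 7, - 6 ,-5,-2,-2, - 4/7,  0, 8/9,1,2,5,6.47,8] 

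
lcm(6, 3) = 6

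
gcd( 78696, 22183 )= 1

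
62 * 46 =2852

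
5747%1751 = 494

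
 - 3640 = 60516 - 64156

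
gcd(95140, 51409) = 1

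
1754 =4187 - 2433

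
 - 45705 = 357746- 403451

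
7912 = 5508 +2404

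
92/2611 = 92/2611 = 0.04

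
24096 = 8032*3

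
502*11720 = 5883440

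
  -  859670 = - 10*85967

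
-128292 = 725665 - 853957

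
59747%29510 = 727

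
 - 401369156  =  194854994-596224150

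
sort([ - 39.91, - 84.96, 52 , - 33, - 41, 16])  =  [ - 84.96, - 41, - 39.91, - 33, 16, 52]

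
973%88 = 5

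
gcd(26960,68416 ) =16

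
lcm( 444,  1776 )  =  1776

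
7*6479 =45353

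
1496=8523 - 7027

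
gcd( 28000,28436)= 4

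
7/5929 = 1/847 = 0.00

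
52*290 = 15080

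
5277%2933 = 2344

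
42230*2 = 84460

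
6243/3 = 2081=2081.00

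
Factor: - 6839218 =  - 2^1*3419609^1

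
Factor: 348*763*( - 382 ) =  - 101430168 = - 2^3*3^1*7^1*29^1*109^1 * 191^1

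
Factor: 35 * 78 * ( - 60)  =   - 163800  =  - 2^3 * 3^2*5^2*7^1*13^1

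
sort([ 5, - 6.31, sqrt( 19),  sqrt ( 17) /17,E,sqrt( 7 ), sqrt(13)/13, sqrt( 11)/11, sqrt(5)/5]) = [ - 6.31, sqrt(17)/17, sqrt(13)/13,sqrt (11)/11 , sqrt(5 )/5, sqrt( 7 ),E, sqrt( 19 ), 5]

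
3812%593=254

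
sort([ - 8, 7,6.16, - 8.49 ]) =[ - 8.49 , - 8,6.16,7]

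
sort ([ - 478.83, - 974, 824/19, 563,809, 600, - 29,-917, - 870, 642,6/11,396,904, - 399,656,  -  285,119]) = [ -974,  -  917,-870,-478.83, - 399, - 285,-29, 6/11,824/19, 119,396,563,600,642, 656,809,  904]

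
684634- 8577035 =-7892401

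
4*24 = 96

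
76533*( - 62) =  - 4745046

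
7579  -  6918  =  661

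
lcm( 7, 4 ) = 28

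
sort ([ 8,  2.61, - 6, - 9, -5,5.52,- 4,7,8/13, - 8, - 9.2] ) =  [ - 9.2, - 9, - 8, - 6 , - 5, - 4,  8/13, 2.61,5.52,7,8 ]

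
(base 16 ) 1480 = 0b1010010000000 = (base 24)92g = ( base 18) g3a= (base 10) 5248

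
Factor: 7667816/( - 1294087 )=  - 2^3*13^1*17^1 * 4337^1  *  1294087^( - 1 ) 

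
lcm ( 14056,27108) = 379512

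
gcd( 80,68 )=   4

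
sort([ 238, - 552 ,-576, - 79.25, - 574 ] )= [ - 576 ,  -  574, - 552,-79.25, 238] 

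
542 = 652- 110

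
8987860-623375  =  8364485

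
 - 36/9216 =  - 1/256= - 0.00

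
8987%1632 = 827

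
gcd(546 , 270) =6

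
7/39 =7/39 = 0.18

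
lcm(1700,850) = 1700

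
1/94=1/94 = 0.01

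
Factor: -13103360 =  - 2^8*5^1*29^1*353^1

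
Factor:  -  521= - 521^1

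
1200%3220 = 1200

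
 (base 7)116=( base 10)62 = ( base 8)76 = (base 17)3b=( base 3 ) 2022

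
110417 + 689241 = 799658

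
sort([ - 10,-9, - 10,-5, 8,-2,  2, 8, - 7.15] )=[- 10, - 10,-9, - 7.15, - 5, - 2, 2, 8,8 ] 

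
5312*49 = 260288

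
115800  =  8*14475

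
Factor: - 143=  - 11^1*13^1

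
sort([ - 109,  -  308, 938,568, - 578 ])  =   [ - 578, - 308, - 109,  568,938]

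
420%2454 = 420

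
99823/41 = 2434+29/41 = 2434.71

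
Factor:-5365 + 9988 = 4623=3^1*23^1*67^1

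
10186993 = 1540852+8646141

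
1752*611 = 1070472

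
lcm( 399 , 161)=9177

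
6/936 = 1/156 = 0.01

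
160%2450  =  160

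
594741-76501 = 518240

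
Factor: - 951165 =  - 3^2*5^1 * 23^1*919^1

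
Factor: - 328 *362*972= -115411392 = - 2^6*3^5 * 41^1*181^1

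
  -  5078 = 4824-9902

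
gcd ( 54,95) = 1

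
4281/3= 1427=1427.00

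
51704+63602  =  115306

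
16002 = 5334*3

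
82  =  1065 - 983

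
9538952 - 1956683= 7582269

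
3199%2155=1044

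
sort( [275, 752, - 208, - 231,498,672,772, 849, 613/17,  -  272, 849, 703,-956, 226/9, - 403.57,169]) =[ - 956, -403.57, - 272,-231, - 208,226/9, 613/17,  169 , 275, 498,672 , 703, 752, 772, 849,849] 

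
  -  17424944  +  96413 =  - 17328531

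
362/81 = 4 + 38/81=4.47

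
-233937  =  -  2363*99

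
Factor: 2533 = 17^1*149^1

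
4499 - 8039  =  -3540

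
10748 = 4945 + 5803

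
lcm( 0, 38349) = 0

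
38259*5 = 191295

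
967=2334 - 1367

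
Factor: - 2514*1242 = - 3122388= - 2^2*3^4*23^1 * 419^1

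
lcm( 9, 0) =0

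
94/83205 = 94/83205= 0.00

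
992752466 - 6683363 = 986069103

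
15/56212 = 15/56212 = 0.00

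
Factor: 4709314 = 2^1*  223^1*10559^1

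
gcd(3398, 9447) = 1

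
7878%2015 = 1833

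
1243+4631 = 5874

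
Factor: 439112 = 2^3*131^1*419^1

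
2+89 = 91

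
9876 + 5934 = 15810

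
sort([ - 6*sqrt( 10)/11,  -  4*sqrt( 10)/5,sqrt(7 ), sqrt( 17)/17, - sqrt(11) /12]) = [ - 4*sqrt(10)/5, - 6*sqrt(10)/11 ,  -  sqrt( 11)/12,sqrt ( 17)/17,sqrt(7) ]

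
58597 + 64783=123380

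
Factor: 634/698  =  317^1*349^ ( - 1) = 317/349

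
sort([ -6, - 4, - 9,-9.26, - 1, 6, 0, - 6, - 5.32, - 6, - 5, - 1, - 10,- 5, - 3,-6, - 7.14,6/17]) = [ - 10 , - 9.26, - 9, - 7.14,- 6,-6, - 6, - 6, - 5.32, - 5, - 5,-4, - 3, - 1, - 1,0,6/17,6]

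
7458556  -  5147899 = 2310657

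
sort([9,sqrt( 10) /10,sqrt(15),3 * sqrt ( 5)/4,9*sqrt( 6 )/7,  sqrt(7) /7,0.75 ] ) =[ sqrt ( 10)/10,sqrt ( 7)/7, 0.75,3 * sqrt(5 )/4,9*sqrt(6) /7, sqrt( 15 ),9]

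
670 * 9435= 6321450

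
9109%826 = 23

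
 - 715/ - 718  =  715/718=1.00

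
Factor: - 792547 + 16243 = - 776304 = - 2^4*3^4*599^1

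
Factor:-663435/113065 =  - 132687/22613 = -  3^2*23^1*641^1*22613^ (  -  1)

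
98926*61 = 6034486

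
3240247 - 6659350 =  - 3419103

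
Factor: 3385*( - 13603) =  - 46046155 = - 5^1 *61^1*223^1*677^1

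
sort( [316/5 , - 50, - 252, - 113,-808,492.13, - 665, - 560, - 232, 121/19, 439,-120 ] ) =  [  -  808, - 665, - 560, - 252,-232, - 120,-113, - 50, 121/19, 316/5, 439,492.13]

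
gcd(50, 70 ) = 10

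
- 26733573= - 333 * 80281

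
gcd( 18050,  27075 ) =9025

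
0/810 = 0 = 0.00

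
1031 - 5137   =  - 4106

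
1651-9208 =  - 7557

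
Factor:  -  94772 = -2^2*19^1*29^1*43^1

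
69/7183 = 69/7183 = 0.01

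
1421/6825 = 203/975 = 0.21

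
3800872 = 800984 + 2999888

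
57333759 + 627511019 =684844778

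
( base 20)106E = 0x1fc6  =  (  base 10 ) 8134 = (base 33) 7fg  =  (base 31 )8EC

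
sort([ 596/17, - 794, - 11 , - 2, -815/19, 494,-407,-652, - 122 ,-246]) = [ - 794, - 652, - 407,-246, - 122, - 815/19, - 11,-2,596/17,494 ]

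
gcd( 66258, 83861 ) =1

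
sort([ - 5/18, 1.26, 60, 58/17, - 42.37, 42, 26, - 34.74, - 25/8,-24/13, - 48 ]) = [ - 48,  -  42.37, - 34.74,  -  25/8,- 24/13,  -  5/18, 1.26  ,  58/17, 26, 42,60] 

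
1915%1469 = 446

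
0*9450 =0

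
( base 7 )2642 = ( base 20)2AA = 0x3f2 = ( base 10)1010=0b1111110010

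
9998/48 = 4999/24 = 208.29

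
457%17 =15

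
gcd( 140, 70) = 70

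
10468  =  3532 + 6936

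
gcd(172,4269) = 1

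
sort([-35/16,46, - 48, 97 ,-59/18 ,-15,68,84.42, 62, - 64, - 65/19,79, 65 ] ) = [-64,-48, - 15,-65/19 ,-59/18, - 35/16 , 46, 62, 65,  68, 79,84.42, 97] 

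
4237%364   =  233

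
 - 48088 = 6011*( - 8) 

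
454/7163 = 454/7163 = 0.06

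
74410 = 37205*2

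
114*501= 57114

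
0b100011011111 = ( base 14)B83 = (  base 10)2271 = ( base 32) 26v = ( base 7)6423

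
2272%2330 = 2272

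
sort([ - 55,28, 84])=[ - 55,28,84 ] 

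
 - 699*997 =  - 696903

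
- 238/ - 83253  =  238/83253 = 0.00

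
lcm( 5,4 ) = 20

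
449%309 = 140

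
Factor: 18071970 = 2^1 *3^1*5^1 * 7^1*47^1* 1831^1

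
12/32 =3/8 = 0.38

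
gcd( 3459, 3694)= 1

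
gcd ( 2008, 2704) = 8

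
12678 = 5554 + 7124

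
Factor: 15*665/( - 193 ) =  - 3^1 * 5^2*7^1 * 19^1 * 193^( - 1) = - 9975/193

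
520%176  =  168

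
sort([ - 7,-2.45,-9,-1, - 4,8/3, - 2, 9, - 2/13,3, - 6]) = [-9, - 7 ,- 6, - 4, - 2.45,-2, - 1, - 2/13,8/3,3,9 ] 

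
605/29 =20 + 25/29 = 20.86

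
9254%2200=454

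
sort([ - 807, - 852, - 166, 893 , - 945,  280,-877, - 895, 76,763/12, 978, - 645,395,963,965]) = [ - 945, - 895, - 877, - 852, - 807,- 645 , - 166, 763/12, 76,280 , 395 , 893, 963,965, 978]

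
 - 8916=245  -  9161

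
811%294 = 223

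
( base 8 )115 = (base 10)77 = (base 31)2F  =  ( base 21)3e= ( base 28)2l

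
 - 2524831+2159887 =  - 364944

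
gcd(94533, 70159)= 1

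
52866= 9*5874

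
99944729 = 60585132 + 39359597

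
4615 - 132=4483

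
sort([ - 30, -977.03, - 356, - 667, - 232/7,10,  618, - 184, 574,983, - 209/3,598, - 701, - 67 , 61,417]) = [ - 977.03 , - 701, - 667  ,-356, - 184, - 209/3, -67, - 232/7, - 30, 10,61, 417,574,598,618, 983]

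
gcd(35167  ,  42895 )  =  23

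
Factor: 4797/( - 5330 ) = -9/10 = - 2^( - 1 )*3^2*5^( - 1 ) 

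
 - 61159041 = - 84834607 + 23675566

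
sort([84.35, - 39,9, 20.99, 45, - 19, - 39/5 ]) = [- 39, - 19,-39/5,  9,20.99, 45,84.35 ] 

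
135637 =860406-724769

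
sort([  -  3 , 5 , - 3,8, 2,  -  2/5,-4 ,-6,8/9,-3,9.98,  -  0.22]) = [- 6,-4, - 3, - 3, - 3,-2/5 ,-0.22,8/9, 2 , 5, 8,9.98] 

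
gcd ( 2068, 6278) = 2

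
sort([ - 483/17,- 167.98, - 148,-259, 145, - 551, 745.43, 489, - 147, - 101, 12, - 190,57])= [-551 , - 259, - 190, - 167.98,-148, - 147,-101, - 483/17, 12, 57,  145, 489, 745.43]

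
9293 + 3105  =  12398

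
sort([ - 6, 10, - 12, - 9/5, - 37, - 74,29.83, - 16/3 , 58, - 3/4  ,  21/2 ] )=[ - 74, - 37, - 12, - 6, - 16/3,-9/5,  -  3/4,10, 21/2,29.83,58] 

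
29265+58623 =87888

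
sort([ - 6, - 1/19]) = [  -  6, - 1/19 ]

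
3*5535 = 16605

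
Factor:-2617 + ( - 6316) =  - 8933^1 = - 8933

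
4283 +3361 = 7644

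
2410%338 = 44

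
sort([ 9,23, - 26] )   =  [ - 26,9,23 ] 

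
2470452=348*7099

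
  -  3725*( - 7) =26075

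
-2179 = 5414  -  7593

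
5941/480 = 5941/480 = 12.38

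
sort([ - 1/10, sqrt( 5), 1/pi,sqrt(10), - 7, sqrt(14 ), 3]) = [ - 7, - 1/10, 1/pi, sqrt(5),3 , sqrt(10),sqrt(14 )]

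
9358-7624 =1734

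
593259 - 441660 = 151599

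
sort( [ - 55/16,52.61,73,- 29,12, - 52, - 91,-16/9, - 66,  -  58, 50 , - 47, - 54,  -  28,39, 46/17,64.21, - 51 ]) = [  -  91, - 66, - 58 ,-54 ,-52, - 51, - 47, - 29, - 28, - 55/16,-16/9,46/17,  12, 39, 50,52.61, 64.21, 73]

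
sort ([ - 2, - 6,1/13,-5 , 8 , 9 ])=[ - 6, -5, - 2,  1/13,8 , 9 ]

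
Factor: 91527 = 3^1*30509^1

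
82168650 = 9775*8406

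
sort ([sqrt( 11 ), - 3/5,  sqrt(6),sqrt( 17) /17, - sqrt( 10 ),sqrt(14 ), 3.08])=[-sqrt (10 ),-3/5,sqrt ( 17)/17, sqrt( 6), 3.08, sqrt( 11),  sqrt( 14 )] 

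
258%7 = 6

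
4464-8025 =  - 3561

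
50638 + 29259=79897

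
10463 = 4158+6305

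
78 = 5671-5593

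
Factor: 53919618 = 2^1*3^1 * 293^1*30671^1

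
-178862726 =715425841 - 894288567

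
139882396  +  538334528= 678216924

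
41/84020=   41/84020 = 0.00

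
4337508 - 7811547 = -3474039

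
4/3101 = 4/3101 = 0.00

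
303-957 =  -  654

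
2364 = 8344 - 5980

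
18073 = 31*583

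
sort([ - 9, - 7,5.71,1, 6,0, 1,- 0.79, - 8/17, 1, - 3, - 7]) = [ - 9  , - 7, - 7, - 3, - 0.79, - 8/17,0,  1,1,1, 5.71, 6]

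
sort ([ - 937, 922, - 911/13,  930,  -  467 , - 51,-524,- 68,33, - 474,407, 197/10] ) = [ - 937, - 524, - 474, - 467, - 911/13, - 68, - 51, 197/10, 33,407,922, 930 ]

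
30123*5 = 150615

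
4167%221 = 189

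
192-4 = 188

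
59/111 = 59/111=0.53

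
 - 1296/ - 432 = 3 + 0/1  =  3.00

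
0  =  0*81440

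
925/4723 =925/4723=0.20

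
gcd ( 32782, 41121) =1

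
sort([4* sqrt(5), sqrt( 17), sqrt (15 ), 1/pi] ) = [1/pi  ,  sqrt ( 15), sqrt ( 17 ),4*sqrt(5 ) ] 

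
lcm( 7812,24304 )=218736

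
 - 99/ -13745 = 99/13745 = 0.01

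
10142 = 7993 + 2149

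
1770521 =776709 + 993812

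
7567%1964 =1675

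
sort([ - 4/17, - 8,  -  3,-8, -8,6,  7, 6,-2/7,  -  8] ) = [ - 8, - 8, - 8,-8, - 3,-2/7 ,-4/17,6,  6,  7]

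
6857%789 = 545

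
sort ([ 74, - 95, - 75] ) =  [ - 95, - 75,74] 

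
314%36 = 26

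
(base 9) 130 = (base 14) 7a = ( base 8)154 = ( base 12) 90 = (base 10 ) 108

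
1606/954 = 1 + 326/477  =  1.68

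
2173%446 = 389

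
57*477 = 27189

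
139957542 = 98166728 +41790814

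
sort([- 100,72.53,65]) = [  -  100,65,72.53]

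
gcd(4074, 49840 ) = 14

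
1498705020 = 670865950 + 827839070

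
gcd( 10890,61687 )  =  1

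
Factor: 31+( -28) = 3 = 3^1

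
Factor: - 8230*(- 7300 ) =2^3*5^3 * 73^1*823^1 = 60079000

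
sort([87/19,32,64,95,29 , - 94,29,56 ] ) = [ -94,87/19 , 29, 29,32,56, 64, 95]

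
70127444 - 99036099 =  - 28908655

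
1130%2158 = 1130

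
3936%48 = 0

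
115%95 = 20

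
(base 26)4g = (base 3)11110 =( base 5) 440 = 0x78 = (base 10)120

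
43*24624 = 1058832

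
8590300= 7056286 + 1534014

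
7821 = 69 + 7752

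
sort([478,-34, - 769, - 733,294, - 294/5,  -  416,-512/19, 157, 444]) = [ - 769,-733, - 416, - 294/5, -34,  -  512/19, 157,  294,  444, 478 ] 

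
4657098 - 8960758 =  - 4303660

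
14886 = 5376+9510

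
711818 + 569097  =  1280915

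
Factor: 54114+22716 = 76830  =  2^1 * 3^1*5^1*13^1*197^1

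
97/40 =2 + 17/40 = 2.42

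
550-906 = -356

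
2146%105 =46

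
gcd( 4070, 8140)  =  4070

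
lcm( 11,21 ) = 231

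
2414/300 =1207/150 = 8.05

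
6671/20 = 6671/20 = 333.55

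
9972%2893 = 1293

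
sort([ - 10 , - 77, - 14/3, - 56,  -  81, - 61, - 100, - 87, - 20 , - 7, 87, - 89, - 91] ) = [-100, - 91, - 89, - 87,-81, - 77,-61, - 56, - 20, - 10, - 7, - 14/3,87]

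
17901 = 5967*3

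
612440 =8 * 76555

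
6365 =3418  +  2947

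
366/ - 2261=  - 366/2261 = - 0.16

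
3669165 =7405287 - 3736122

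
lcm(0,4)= 0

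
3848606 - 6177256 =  - 2328650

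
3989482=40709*98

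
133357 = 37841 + 95516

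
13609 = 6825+6784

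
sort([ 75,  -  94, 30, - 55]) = [ - 94, - 55, 30, 75 ] 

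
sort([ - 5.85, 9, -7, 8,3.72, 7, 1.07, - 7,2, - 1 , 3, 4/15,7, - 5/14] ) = [ - 7 , - 7, - 5.85, - 1, - 5/14,  4/15,1.07, 2,3, 3.72,7,7,8, 9 ]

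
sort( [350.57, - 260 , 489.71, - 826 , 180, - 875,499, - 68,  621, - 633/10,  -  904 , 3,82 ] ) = [-904, - 875, - 826 , - 260, - 68, - 633/10, 3,82 , 180,350.57, 489.71, 499,  621] 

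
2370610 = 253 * 9370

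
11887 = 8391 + 3496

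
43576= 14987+28589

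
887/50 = 17 + 37/50 = 17.74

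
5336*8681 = 46321816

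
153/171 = 17/19= 0.89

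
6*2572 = 15432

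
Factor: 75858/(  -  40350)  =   - 5^( - 2)*47^1 = -  47/25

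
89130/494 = 44565/247  =  180.43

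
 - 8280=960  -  9240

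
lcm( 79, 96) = 7584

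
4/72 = 1/18 = 0.06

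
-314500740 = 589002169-903502909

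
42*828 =34776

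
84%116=84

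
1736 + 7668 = 9404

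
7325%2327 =344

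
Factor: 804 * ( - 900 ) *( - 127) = 2^4 * 3^3*5^2*67^1*127^1 = 91897200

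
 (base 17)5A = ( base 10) 95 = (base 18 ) 55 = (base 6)235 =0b1011111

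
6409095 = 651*9845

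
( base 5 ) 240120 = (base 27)C1A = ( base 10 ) 8785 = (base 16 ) 2251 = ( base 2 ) 10001001010001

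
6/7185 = 2/2395 = 0.00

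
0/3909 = 0 = 0.00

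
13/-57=-1 + 44/57 = - 0.23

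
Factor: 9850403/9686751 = 3^( - 1) * 19^ ( - 1)*169943^( - 1)*9850403^1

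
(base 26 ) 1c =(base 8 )46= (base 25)1d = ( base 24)1e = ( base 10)38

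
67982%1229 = 387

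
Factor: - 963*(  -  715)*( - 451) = -3^2 *5^1*11^2*13^1*41^1*107^1 = - 310533795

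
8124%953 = 500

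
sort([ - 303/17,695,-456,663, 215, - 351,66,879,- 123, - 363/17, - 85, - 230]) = [ - 456, - 351, - 230, -123, - 85,-363/17, - 303/17, 66, 215, 663,695 , 879]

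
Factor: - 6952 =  - 2^3*11^1*79^1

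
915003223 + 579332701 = 1494335924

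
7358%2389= 191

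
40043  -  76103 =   -  36060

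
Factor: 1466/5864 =2^(  -  2 ) = 1/4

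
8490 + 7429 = 15919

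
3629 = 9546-5917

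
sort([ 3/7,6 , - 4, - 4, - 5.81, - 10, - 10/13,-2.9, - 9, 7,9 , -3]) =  [ -10, - 9, - 5.81, - 4, - 4, - 3, - 2.9,  -  10/13,3/7,  6,7, 9 ] 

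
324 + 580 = 904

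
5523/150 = 1841/50=36.82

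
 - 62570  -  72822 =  - 135392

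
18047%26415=18047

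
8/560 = 1/70 = 0.01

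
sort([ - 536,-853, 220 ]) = [ - 853,  -  536,220 ]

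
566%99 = 71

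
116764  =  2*58382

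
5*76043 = 380215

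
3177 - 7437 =-4260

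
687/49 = 687/49=14.02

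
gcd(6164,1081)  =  23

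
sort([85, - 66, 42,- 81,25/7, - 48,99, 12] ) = [ - 81, - 66, - 48, 25/7,12,  42,  85,  99]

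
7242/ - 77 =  - 7242/77 = -94.05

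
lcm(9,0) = 0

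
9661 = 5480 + 4181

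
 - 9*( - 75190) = 676710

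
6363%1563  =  111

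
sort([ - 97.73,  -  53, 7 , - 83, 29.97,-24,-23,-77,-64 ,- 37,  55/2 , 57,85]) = [- 97.73,-83,-77, - 64, -53,-37,- 24, - 23,7,55/2,29.97,57,85 ] 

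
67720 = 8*8465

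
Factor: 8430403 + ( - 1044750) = 11^1*709^1*947^1 = 7385653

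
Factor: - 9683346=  - 2^1 * 3^1*31^1*79^1*659^1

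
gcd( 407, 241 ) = 1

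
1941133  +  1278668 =3219801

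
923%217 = 55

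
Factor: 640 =2^7 * 5^1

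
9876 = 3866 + 6010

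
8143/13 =626  +  5/13= 626.38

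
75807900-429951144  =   - 354143244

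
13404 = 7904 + 5500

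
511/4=127 + 3/4=127.75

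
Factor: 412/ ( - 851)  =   - 2^2*23^( - 1) *37^( - 1)*103^1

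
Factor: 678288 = 2^4*3^1*13^1*1087^1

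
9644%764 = 476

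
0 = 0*15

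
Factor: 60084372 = 2^2*3^1*23^1 * 217697^1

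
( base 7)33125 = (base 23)FFK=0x206c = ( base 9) 12342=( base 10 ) 8300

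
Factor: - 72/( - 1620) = 2/45   =  2^1*3^( - 2 )*5^ ( - 1) 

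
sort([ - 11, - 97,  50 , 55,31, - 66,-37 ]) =[ - 97, - 66, - 37, - 11,31 , 50,55]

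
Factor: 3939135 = 3^1*5^1 * 59^1*4451^1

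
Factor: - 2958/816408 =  - 2^( - 2)*3^( -1)*23^( - 1) = - 1/276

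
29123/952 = 30 + 563/952 = 30.59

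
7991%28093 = 7991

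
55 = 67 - 12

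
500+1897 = 2397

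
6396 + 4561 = 10957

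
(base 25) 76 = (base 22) 85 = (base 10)181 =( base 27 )6J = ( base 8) 265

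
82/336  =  41/168 = 0.24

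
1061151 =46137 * 23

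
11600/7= 1657+1/7= 1657.14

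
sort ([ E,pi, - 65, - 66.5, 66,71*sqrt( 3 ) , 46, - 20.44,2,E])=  [ - 66.5 ,-65 , - 20.44,2, E,E, pi, 46,66,71*sqrt( 3)]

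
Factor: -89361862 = -2^1*277^1*161303^1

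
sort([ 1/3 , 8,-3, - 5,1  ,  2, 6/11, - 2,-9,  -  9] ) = [- 9,- 9, - 5,-3,  -  2, 1/3,  6/11,1,2,  8 ]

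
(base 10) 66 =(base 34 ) 1w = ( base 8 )102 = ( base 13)51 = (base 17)3F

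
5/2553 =5/2553 = 0.00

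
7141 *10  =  71410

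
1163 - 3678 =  - 2515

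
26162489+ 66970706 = 93133195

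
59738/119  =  502 = 502.00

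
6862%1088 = 334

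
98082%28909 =11355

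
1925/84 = 275/12 = 22.92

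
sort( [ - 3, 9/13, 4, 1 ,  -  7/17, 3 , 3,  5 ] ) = [ - 3,-7/17, 9/13, 1, 3,3,4, 5]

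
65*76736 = 4987840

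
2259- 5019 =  - 2760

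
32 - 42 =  - 10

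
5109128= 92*55534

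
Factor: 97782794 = 2^1*48891397^1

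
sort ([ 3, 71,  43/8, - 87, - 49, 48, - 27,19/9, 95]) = [ - 87, - 49, - 27 , 19/9,3,43/8,48, 71, 95]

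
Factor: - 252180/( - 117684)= 15/7  =  3^1*5^1*7^(-1 ) 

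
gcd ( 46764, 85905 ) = 9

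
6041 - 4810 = 1231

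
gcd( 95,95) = 95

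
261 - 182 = 79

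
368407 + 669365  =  1037772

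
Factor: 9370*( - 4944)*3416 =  - 158247156480 = - 2^8*3^1*5^1*7^1*61^1*103^1*937^1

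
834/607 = 834/607 = 1.37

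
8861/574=8861/574 =15.44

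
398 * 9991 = 3976418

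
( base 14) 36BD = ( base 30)aj5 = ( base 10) 9575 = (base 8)22547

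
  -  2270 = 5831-8101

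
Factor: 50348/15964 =13^( - 1)*41^1 = 41/13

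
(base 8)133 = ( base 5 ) 331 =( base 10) 91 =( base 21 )47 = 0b1011011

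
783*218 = 170694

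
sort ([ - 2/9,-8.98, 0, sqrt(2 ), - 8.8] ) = [ - 8.98, - 8.8,-2/9, 0,  sqrt( 2) ]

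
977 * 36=35172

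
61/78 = 61/78 =0.78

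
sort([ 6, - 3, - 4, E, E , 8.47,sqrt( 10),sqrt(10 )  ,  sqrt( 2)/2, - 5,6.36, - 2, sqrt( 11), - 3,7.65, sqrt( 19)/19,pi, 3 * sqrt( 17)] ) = [-5,  -  4, - 3,  -  3, - 2, sqrt(19)/19,sqrt(2)/2,E, E,pi,sqrt(10),sqrt(10), sqrt(11),6, 6.36,7.65,8.47, 3*sqrt( 17 ) ] 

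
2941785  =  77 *38205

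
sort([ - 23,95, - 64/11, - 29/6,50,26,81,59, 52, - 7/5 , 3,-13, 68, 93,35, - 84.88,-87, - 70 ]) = [ - 87, - 84.88  , - 70, - 23, - 13, - 64/11, - 29/6 , - 7/5, 3,26,35, 50,52,59,68,81 , 93,95 ]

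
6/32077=6/32077 = 0.00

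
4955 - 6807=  - 1852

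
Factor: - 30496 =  - 2^5*953^1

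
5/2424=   5/2424 = 0.00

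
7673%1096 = 1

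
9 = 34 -25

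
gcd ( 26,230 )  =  2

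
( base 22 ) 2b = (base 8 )67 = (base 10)55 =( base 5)210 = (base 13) 43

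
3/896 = 3/896= 0.00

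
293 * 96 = 28128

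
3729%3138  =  591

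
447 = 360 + 87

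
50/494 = 25/247 = 0.10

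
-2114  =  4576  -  6690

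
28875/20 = 1443+3/4 = 1443.75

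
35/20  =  1+3/4= 1.75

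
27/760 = 27/760= 0.04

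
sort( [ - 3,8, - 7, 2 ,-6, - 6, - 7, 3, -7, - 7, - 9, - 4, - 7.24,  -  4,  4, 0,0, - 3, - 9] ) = [ - 9, -9, - 7.24,  -  7, - 7,-7,-7, - 6, - 6, - 4, - 4, - 3, - 3,0, 0,2,3,4,8]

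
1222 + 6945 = 8167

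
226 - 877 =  - 651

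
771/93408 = 257/31136 = 0.01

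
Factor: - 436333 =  - 23^1*61^1*311^1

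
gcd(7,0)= 7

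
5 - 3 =2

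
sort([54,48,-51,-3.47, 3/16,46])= [ - 51,  -  3.47, 3/16 , 46, 48,54]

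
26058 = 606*43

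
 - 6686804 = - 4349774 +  - 2337030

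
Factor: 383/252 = 2^( - 2 )*3^ (  -  2)*7^(  -  1) * 383^1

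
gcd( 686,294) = 98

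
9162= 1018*9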